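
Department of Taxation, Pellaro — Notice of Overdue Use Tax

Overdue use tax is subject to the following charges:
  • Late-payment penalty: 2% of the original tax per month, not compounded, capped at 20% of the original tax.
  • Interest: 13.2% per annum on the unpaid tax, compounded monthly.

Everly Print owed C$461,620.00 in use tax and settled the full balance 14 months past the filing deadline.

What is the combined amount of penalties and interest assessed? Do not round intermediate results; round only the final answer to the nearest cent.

C$168,726.94

Penalty (uncapped): 14 × 2% × C$461,620.00 = C$129,253.60; cap = 20% × C$461,620.00 = C$92,324.00 → penalty = C$92,324.00
Interest (13.2%/yr ÷ 12 = 1.1%/month): C$461,620.00 × ((1 + 0.011)^14 − 1) = C$76,402.9420…
Penalties + interest = C$92,324.0000 + C$76,402.9420… = C$168,726.94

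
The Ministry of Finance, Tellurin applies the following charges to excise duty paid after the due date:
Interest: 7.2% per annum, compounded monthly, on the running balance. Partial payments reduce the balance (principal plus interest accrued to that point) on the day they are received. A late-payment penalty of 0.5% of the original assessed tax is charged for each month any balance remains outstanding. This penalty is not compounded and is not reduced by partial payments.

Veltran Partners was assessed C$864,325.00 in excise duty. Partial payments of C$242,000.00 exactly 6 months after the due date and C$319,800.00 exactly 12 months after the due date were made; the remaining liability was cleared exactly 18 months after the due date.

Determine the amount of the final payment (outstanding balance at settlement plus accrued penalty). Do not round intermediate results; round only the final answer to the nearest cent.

Monthly rate = 7.2% ÷ 12 = 0.6%
Balance at month 6: C$864,325.0000 × (1 + 0.006)^6 = C$895,911.1862…
After C$242,000.00 payment: C$895,911.1862… − C$242,000.00 = C$653,911.1862…
Balance at month 12: C$653,911.1862… × (1 + 0.006)^6 = C$677,807.9386…
After C$319,800.00 payment: C$677,807.9386… − C$319,800.00 = C$358,007.9386…
Balance at month 18: C$358,007.9386… × (1 + 0.006)^6 = C$371,091.1023…
Penalty: 18 × 0.5% × C$864,325.00 = C$77,789.25
Final settlement = outstanding balance + penalty = C$371,091.1023… + C$77,789.25 = C$448,880.35

C$448,880.35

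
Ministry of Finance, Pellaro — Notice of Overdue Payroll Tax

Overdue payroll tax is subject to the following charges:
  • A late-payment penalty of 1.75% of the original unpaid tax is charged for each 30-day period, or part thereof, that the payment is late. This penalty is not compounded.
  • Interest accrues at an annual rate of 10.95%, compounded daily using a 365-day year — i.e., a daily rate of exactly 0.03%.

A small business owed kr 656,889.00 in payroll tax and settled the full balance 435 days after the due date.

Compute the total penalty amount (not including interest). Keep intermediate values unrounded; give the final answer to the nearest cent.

Penalty periods: ⌈435/30⌉ = 15; penalty = 15 × 1.75% × kr 656,889.00 = kr 172,433.36…

kr 172,433.36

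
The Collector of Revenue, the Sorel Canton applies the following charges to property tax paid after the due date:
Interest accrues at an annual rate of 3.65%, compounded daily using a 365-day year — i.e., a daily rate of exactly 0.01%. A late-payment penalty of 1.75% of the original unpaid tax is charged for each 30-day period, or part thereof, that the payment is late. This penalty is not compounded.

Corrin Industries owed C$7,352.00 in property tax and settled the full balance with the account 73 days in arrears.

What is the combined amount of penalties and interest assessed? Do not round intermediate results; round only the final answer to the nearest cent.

Penalty periods: ⌈73/30⌉ = 3; penalty = 3 × 1.75% × C$7,352.00 = C$385.98
Interest: C$7,352.00 × ((1 + 0.0001)^73 − 1) = C$7,352.00 × 0.00732634… = C$53.8633…
Penalties + interest = C$385.9800 + C$53.8633… = C$439.84

C$439.84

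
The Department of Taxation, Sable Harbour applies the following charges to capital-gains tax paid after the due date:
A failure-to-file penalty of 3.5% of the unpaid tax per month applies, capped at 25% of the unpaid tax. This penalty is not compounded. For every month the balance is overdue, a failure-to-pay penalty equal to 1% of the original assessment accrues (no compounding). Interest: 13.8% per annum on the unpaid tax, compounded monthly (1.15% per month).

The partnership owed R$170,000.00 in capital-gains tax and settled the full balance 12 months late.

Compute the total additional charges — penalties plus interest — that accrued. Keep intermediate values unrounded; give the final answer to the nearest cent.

R$87,902.22

Failure-to-file: 12 × 3.5% × R$170,000.00 = R$71,400.00, capped at 25% × R$170,000.00 = R$42,500.00
Failure-to-pay penalty = 1% × R$170,000.00 × 12 mo = R$20,400.00
Interest: R$170,000.00 × ((1 + 0.0115)^12 − 1) = R$170,000.00 × 0.1470719… = R$25,002.2250…
Penalties + interest = R$62,900.0000 + R$25,002.2250… = R$87,902.22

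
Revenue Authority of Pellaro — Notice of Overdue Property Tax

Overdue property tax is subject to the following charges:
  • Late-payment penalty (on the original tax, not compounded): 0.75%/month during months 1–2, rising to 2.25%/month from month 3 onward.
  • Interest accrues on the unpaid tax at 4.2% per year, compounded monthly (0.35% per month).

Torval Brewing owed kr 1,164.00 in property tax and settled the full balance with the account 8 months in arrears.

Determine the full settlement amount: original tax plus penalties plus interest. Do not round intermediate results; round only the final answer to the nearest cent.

Penalty, months 1–2: 2 × 0.75% × kr 1,164.00 = kr 17.46
Penalty, months 3–8: 6 × 2.25% × kr 1,164.00 = kr 157.14
Interest: kr 1,164.00 × ((1 + 0.0035)^8 − 1) = kr 1,164.00 × 0.0283454… = kr 32.9941…
Total = kr 1,164.00 + kr 174.6000 + kr 32.9941… = kr 1,371.59

kr 1,371.59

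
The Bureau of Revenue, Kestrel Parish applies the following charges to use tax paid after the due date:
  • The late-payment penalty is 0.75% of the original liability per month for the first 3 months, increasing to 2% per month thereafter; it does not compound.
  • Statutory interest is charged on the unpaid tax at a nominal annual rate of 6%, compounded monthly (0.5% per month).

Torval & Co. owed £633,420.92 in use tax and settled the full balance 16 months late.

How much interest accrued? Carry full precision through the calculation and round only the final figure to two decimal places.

Interest: £633,420.92 × ((1 + 0.005)^16 − 1) = £633,420.92 × 0.0830712… = £52,619.0051…

£52,619.01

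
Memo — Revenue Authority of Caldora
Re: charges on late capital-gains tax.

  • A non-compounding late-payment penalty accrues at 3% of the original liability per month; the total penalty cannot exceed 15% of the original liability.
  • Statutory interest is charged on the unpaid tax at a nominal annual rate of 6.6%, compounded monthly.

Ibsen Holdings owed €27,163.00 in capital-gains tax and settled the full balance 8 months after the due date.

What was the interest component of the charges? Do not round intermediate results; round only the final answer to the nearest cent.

Interest (6.6%/yr ÷ 12 = 0.55%/month): €27,163.00 × ((1 + 0.0055)^8 − 1) = €1,218.4339…

€1,218.43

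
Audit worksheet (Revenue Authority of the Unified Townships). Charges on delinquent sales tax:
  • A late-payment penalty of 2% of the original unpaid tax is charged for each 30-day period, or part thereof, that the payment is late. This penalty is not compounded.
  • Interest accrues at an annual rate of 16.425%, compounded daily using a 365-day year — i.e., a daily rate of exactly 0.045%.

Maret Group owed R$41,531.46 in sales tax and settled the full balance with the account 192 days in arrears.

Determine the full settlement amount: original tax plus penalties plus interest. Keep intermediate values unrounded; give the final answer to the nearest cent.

Penalty periods: ⌈192/30⌉ = 7; penalty = 7 × 2% × R$41,531.46 = R$5,814.40…
Interest: R$41,531.46 × ((1 + 0.00045)^192 − 1) = R$41,531.46 × 0.09022115… = R$3,747.0161…
Total = R$41,531.46 + R$5,814.4044 + R$3,747.0161… = R$51,092.88

R$51,092.88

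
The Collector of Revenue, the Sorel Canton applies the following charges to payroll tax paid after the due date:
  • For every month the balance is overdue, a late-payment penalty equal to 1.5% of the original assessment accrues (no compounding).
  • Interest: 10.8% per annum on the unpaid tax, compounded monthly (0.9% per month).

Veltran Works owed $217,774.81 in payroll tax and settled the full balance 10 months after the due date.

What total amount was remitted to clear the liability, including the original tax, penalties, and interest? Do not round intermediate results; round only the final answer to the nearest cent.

Late-payment penalty: 10 × 1.5% × $217,774.81 = $32,666.22…
Interest: $217,774.81 × ((1 + 0.009)^10 − 1) = $217,774.81 × 0.0937339… = $20,412.8763…
Total = $217,774.81 + $32,666.2215 + $20,412.8763… = $270,853.91

$270,853.91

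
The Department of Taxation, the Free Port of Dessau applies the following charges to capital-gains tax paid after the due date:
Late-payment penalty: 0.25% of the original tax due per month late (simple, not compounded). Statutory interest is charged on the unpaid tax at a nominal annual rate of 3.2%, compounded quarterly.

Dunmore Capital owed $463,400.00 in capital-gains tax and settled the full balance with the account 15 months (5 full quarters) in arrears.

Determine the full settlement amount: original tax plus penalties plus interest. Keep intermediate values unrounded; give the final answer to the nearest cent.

$499,612.46

Late-payment penalty = 0.25% × $463,400.00 × 15 mo = $17,377.50
Interest (3.2%/yr ÷ 4 = 0.8%/quarter): $463,400.00 × ((1 + 0.008)^5 − 1) = $18,834.9581…
Total = $463,400.00 + $17,377.5000 + $18,834.9581… = $499,612.46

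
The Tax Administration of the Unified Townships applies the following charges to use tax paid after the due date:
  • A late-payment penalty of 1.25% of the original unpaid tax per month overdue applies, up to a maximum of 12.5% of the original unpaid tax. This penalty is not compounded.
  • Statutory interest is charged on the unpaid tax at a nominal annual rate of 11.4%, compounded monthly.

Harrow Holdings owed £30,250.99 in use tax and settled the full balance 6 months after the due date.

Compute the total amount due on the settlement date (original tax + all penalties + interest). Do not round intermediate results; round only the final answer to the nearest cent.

Penalty: 6 × 1.25% × £30,250.99 = £2,268.82… (below the 12.5% cap of £3,781.37…)
Interest (11.4%/yr ÷ 12 = 0.95%/month): £30,250.99 × ((1 + 0.0095)^6 − 1) = £1,765.7811…
Total = £30,250.99 + £2,268.8243… + £1,765.7811… = £34,285.60

£34,285.60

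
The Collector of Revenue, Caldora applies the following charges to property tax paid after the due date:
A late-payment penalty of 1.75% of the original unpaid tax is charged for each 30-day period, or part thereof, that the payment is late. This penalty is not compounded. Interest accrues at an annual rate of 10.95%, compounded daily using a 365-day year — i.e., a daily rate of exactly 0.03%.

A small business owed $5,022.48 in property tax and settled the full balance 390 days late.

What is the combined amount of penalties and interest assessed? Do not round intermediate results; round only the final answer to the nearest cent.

Penalty periods: ⌈390/30⌉ = 13; penalty = 13 × 1.75% × $5,022.48 = $1,142.61…
Interest: $5,022.48 × ((1 + 0.0003)^390 − 1) = $5,022.48 × 0.12409971… = $623.2883…
Penalties + interest = $1,142.6142 + $623.2883… = $1,765.90

$1,765.90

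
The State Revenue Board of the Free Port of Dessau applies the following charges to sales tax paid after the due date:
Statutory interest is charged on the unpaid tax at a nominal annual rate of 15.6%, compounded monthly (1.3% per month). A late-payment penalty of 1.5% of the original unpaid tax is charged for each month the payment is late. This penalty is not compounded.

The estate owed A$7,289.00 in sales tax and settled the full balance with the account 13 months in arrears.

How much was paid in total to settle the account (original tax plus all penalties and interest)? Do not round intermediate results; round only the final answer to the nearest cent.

A$10,043.01

Late-payment penalty: 13 × 1.5% × A$7,289.00 = A$1,421.36…
Interest: A$7,289.00 × ((1 + 0.013)^13 − 1) = A$7,289.00 × 0.1828312… = A$1,332.6570…
Total = A$7,289.00 + A$1,421.3550 + A$1,332.6570… = A$10,043.01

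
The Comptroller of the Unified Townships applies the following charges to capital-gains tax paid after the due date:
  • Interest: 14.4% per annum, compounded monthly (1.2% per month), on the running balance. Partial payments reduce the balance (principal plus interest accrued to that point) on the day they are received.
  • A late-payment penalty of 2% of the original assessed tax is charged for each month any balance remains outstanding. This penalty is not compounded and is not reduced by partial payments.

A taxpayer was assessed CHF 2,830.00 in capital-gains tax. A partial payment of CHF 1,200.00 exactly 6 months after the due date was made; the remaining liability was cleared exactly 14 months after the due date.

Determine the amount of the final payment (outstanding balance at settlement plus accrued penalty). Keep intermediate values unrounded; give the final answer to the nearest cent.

Balance at month 6: CHF 2,830.0000 × (1 + 0.012)^6 = CHF 3,039.9715…
After CHF 1,200.00 payment: CHF 3,039.9715… − CHF 1,200.00 = CHF 1,839.9715…
Balance at month 14: CHF 1,839.9715… × (1 + 0.012)^8 = CHF 2,024.2083…
Penalty: 14 × 2% × CHF 2,830.00 = CHF 792.40
Final settlement = outstanding balance + penalty = CHF 2,024.2083… + CHF 792.40 = CHF 2,816.61

CHF 2,816.61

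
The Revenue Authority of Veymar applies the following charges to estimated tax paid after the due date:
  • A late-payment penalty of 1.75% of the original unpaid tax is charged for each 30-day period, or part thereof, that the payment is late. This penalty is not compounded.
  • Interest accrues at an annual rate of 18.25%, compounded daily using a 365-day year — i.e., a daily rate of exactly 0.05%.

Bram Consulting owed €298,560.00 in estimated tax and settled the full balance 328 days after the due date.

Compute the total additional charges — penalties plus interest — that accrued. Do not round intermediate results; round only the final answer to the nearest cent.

Penalty periods: ⌈328/30⌉ = 11; penalty = 11 × 1.75% × €298,560.00 = €57,472.80
Interest: €298,560.00 × ((1 + 0.0005)^328 − 1) = €298,560.00 × 0.17816603… = €53,193.2485…
Penalties + interest = €57,472.8000 + €53,193.2485… = €110,666.05

€110,666.05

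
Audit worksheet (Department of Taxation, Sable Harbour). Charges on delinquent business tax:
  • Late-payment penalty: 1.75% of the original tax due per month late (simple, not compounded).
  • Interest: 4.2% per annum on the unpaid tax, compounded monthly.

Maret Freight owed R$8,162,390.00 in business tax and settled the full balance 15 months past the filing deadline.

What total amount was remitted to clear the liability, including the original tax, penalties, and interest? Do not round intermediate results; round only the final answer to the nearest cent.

R$10,744,202.64

Late-payment penalty = 1.75% × R$8,162,390.00 × 15 mo = R$2,142,627.38…
Interest (4.2%/yr ÷ 12 = 0.35%/month): R$8,162,390.00 × ((1 + 0.0035)^15 − 1) = R$439,185.2670…
Total = R$8,162,390.00 + R$2,142,627.3750 + R$439,185.2670… = R$10,744,202.64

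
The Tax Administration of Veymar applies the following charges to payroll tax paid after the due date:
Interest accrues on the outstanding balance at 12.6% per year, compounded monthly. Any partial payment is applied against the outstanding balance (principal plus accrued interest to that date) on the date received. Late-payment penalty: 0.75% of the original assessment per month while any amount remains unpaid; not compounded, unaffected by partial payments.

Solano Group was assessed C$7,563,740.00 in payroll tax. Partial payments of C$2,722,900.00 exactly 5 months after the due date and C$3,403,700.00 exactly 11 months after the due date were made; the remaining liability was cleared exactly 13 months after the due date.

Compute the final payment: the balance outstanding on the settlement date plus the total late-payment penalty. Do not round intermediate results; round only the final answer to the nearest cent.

Monthly rate = 12.6% ÷ 12 = 1.05%
Balance at month 5: C$7,563,740.0000 × (1 + 0.0105)^5 = C$7,969,263.3937…
After C$2,722,900.00 payment: C$7,969,263.3937… − C$2,722,900.00 = C$5,246,363.3937…
Balance at month 11: C$5,246,363.3937… × (1 + 0.0105)^6 = C$5,585,682.8880…
After C$3,403,700.00 payment: C$5,585,682.8880… − C$3,403,700.00 = C$2,181,982.8880…
Balance at month 13: C$2,181,982.8880… × (1 + 0.0105)^2 = C$2,228,045.0923…
Penalty: 13 × 0.75% × C$7,563,740.00 = C$737,464.65
Final settlement = outstanding balance + penalty = C$2,228,045.0923… + C$737,464.65 = C$2,965,509.74

C$2,965,509.74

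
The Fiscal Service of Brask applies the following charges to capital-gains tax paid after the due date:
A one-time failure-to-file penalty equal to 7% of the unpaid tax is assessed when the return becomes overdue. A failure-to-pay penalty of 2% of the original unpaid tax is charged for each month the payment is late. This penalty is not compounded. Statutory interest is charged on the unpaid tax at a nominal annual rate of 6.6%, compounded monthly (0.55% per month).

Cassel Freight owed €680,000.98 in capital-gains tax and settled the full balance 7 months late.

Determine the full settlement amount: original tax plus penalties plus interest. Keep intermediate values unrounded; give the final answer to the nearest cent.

€849,417.18

Failure-to-file penalty: 7% × €680,000.98 = €47,600.07…
Failure-to-pay penalty: 7 × 2% × €680,000.98 = €95,200.14…
Interest: €680,000.98 × ((1 + 0.0055)^7 − 1) = €680,000.98 × 0.0391411… = €26,615.9899…
Total = €680,000.98 + €142,800.2058 + €26,615.9899… = €849,417.18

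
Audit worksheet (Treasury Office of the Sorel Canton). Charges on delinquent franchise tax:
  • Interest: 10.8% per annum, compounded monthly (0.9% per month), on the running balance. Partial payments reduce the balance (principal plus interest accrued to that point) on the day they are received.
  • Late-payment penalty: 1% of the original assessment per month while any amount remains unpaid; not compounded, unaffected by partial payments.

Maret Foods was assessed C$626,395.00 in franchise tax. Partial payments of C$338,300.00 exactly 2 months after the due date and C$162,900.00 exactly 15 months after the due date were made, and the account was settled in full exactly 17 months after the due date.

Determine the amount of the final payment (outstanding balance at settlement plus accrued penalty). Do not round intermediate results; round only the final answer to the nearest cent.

C$283,133.04

Balance at month 2: C$626,395.0000 × (1 + 0.009)^2 = C$637,720.8480…
After C$338,300.00 payment: C$637,720.8480… − C$338,300.00 = C$299,420.8480…
Balance at month 15: C$299,420.8480… × (1 + 0.009)^13 = C$336,408.6832…
After C$162,900.00 payment: C$336,408.6832… − C$162,900.00 = C$173,508.6832…
Balance at month 17: C$173,508.6832… × (1 + 0.009)^2 = C$176,645.8937…
Penalty: 17 × 1% × C$626,395.00 = C$106,487.15
Final settlement = outstanding balance + penalty = C$176,645.8937… + C$106,487.15 = C$283,133.04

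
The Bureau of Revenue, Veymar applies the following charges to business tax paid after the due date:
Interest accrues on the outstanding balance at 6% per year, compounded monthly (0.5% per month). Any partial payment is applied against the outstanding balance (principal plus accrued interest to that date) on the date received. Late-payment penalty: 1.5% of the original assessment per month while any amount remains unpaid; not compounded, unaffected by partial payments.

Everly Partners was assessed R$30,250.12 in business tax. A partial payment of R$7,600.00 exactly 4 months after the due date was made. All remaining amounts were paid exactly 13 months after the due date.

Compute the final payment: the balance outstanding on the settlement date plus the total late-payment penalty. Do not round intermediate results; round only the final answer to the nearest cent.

Balance at month 4: R$30,250.1200 × (1 + 0.005)^4 = R$30,859.6751…
After R$7,600.00 payment: R$30,859.6751… − R$7,600.00 = R$23,259.6751…
Balance at month 13: R$23,259.6751… × (1 + 0.005)^9 = R$24,327.5402…
Penalty: 13 × 1.5% × R$30,250.12 = R$5,898.77…
Final settlement = outstanding balance + penalty = R$24,327.5402… + R$5,898.77… = R$30,226.31

R$30,226.31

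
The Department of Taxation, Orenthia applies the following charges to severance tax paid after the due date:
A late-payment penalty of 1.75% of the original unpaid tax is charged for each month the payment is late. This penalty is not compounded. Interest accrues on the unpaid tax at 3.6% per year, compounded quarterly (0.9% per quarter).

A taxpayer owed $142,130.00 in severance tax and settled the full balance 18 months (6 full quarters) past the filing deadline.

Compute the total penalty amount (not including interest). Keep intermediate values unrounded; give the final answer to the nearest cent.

Late-payment penalty: 18 × 1.75% × $142,130.00 = $44,770.95

$44,770.95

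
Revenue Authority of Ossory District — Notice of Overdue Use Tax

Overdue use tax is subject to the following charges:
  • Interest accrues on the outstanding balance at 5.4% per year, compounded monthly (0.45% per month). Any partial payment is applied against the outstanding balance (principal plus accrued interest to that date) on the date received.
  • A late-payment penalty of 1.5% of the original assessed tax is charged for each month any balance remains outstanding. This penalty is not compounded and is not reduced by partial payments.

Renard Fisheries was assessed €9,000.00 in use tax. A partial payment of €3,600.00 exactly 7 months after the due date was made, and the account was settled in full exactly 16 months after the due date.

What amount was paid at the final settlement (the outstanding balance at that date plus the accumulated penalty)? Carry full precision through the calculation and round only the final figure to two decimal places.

€8,081.88

Balance at month 7: €9,000.0000 × (1 + 0.0045)^7 = €9,287.3561…
After €3,600.00 payment: €9,287.3561… − €3,600.00 = €5,687.3561…
Balance at month 16: €5,687.3561… × (1 + 0.0045)^9 = €5,921.8839…
Penalty: 16 × 1.5% × €9,000.00 = €2,160.00
Final settlement = outstanding balance + penalty = €5,921.8839… + €2,160.00 = €8,081.88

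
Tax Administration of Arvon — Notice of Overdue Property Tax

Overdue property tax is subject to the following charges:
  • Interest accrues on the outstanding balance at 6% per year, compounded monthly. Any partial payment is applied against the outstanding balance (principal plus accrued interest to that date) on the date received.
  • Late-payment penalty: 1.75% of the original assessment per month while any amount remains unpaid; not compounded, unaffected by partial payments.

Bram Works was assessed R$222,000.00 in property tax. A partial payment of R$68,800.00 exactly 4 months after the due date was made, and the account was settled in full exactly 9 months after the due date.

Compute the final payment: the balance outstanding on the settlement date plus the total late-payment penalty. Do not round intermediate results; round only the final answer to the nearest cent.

Monthly rate = 6% ÷ 12 = 0.5%
Balance at month 4: R$222,000.0000 × (1 + 0.005)^4 = R$226,473.4111…
After R$68,800.00 payment: R$226,473.4111… − R$68,800.00 = R$157,673.4111…
Balance at month 9: R$157,673.4111… × (1 + 0.005)^5 = R$161,654.8624…
Penalty: 9 × 1.75% × R$222,000.00 = R$34,965.00
Final settlement = outstanding balance + penalty = R$161,654.8624… + R$34,965.00 = R$196,619.86

R$196,619.86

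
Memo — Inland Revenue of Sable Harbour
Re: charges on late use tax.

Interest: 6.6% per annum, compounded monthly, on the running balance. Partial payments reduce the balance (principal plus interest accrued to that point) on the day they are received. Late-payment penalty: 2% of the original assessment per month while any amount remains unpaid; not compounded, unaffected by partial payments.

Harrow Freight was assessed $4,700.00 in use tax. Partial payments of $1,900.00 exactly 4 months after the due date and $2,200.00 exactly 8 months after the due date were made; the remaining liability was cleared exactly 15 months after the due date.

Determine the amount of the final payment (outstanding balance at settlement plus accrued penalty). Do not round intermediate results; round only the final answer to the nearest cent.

Monthly rate = 6.6% ÷ 12 = 0.55%
Balance at month 4: $4,700.0000 × (1 + 0.0055)^4 = $4,804.2562…
After $1,900.00 payment: $4,804.2562… − $1,900.00 = $2,904.2562…
Balance at month 8: $2,904.2562… × (1 + 0.0055)^4 = $2,968.6789…
After $2,200.00 payment: $2,968.6789… − $2,200.00 = $768.6789…
Balance at month 15: $768.6789… × (1 + 0.0055)^7 = $798.7658…
Penalty: 15 × 2% × $4,700.00 = $1,410.00
Final settlement = outstanding balance + penalty = $798.7658… + $1,410.00 = $2,208.77

$2,208.77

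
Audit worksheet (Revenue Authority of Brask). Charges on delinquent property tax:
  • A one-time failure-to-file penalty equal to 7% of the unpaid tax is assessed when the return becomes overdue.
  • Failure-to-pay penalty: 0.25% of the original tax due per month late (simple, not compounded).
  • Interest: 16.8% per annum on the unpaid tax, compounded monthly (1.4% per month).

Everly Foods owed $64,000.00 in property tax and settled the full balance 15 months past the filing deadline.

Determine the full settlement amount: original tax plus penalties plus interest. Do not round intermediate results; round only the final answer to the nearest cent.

$85,720.49

Failure-to-file penalty: 7% × $64,000.00 = $4,480.00
Failure-to-pay penalty: 15 × 0.25% × $64,000.00 = $2,400.00
Interest: $64,000.00 × ((1 + 0.014)^15 − 1) = $64,000.00 × 0.2318826… = $14,840.4871…
Total = $64,000.00 + $6,880.0000 + $14,840.4871… = $85,720.49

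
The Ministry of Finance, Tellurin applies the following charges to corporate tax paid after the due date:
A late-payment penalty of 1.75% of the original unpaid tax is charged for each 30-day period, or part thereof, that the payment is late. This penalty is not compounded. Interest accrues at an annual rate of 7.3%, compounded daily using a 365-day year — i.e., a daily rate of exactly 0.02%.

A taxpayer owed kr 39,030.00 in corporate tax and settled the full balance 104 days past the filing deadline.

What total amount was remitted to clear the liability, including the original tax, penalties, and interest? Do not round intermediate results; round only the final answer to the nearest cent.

kr 42,582.34

Penalty periods: ⌈104/30⌉ = 4; penalty = 4 × 1.75% × kr 39,030.00 = kr 2,732.10
Interest: kr 39,030.00 × ((1 + 0.0002)^104 − 1) = kr 39,030.00 × 0.02101570… = kr 820.2429…
Total = kr 39,030.00 + kr 2,732.1000 + kr 820.2429… = kr 42,582.34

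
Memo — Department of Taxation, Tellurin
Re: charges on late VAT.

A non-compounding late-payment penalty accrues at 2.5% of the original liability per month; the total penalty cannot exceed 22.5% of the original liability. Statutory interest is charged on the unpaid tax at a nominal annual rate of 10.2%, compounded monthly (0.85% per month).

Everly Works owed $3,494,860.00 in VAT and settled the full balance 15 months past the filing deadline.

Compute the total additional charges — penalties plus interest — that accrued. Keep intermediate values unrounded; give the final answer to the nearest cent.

$1,259,452.96

Penalty (uncapped): 15 × 2.5% × $3,494,860.00 = $1,310,572.50; cap = 22.5% × $3,494,860.00 = $786,343.50 → penalty = $786,343.50
Interest: $3,494,860.00 × ((1 + 0.0085)^15 − 1) = $3,494,860.00 × 0.1353729… = $473,109.4640…
Penalties + interest = $786,343.5000 + $473,109.4640… = $1,259,452.96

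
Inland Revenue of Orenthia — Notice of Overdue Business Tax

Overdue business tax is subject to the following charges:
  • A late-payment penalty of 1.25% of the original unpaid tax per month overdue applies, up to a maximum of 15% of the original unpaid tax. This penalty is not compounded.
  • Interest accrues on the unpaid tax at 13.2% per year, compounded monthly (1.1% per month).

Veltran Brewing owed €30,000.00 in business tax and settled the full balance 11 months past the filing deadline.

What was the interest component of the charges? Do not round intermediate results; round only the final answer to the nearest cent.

€3,836.39

Interest: €30,000.00 × ((1 + 0.011)^11 − 1) = €30,000.00 × 0.1278795… = €3,836.3857…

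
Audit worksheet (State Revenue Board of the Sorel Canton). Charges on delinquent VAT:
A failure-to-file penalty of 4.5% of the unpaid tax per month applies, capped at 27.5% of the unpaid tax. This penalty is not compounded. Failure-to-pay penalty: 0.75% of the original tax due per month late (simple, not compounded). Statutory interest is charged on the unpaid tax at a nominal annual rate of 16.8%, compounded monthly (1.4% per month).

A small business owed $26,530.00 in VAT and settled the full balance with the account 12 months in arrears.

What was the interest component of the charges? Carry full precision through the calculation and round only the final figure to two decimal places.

Interest: $26,530.00 × ((1 + 0.014)^12 − 1) = $26,530.00 × 0.1815591… = $4,816.7637…

$4,816.76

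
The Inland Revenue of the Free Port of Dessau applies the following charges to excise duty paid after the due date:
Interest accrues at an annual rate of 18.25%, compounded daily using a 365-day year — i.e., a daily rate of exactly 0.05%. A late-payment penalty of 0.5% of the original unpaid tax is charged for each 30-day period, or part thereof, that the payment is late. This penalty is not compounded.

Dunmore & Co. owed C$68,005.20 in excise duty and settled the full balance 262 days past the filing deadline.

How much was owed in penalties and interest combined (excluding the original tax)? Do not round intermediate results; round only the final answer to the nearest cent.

C$12,576.23

Penalty periods: ⌈262/30⌉ = 9; penalty = 9 × 0.5% × C$68,005.20 = C$3,060.23…
Interest: C$68,005.20 × ((1 + 0.0005)^262 − 1) = C$68,005.20 × 0.13993046… = C$9,515.9989…
Penalties + interest = C$3,060.2340 + C$9,515.9989… = C$12,576.23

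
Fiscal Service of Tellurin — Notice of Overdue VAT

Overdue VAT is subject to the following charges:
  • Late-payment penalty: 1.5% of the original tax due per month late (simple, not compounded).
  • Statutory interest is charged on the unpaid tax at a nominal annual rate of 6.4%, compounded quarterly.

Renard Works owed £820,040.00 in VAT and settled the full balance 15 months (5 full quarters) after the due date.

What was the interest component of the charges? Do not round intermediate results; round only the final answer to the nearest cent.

Interest (6.4%/yr ÷ 4 = 1.6%/quarter): £820,040.00 × ((1 + 0.016)^5 − 1) = £67,736.3608…

£67,736.36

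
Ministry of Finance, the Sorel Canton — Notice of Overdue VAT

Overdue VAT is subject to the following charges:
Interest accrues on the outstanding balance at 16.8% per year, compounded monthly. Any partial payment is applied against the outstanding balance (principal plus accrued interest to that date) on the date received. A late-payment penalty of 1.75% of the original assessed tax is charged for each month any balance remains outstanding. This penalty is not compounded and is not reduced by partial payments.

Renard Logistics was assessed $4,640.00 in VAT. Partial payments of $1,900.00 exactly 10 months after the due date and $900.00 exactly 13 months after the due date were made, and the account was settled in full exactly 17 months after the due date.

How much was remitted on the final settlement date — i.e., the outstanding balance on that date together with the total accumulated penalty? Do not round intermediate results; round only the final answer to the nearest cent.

Monthly rate = 16.8% ÷ 12 = 1.4%
Balance at month 10: $4,640.0000 × (1 + 0.014)^10 = $5,332.0907…
After $1,900.00 payment: $5,332.0907… − $1,900.00 = $3,432.0907…
Balance at month 13: $3,432.0907… × (1 + 0.014)^3 = $3,578.2660…
After $900.00 payment: $3,578.2660… − $900.00 = $2,678.2660…
Balance at month 17: $2,678.2660… × (1 + 0.014)^4 = $2,831.4281…
Penalty: 17 × 1.75% × $4,640.00 = $1,380.40
Final settlement = outstanding balance + penalty = $2,831.4281… + $1,380.40 = $4,211.83

$4,211.83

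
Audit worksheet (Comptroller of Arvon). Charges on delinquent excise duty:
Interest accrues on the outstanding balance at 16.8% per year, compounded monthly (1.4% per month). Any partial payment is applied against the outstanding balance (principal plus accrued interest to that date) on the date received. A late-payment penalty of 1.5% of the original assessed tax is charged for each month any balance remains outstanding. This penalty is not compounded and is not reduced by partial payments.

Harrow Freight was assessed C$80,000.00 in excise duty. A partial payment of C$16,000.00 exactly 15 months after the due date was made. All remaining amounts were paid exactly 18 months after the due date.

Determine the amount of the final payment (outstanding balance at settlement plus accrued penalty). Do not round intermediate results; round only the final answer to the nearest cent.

Balance at month 15: C$80,000.0000 × (1 + 0.014)^15 = C$98,550.6089…
After C$16,000.00 payment: C$98,550.6089… − C$16,000.00 = C$82,550.6089…
Balance at month 18: C$82,550.6089… × (1 + 0.014)^3 = C$86,066.5008…
Penalty: 18 × 1.5% × C$80,000.00 = C$21,600.00
Final settlement = outstanding balance + penalty = C$86,066.5008… + C$21,600.00 = C$107,666.50

C$107,666.50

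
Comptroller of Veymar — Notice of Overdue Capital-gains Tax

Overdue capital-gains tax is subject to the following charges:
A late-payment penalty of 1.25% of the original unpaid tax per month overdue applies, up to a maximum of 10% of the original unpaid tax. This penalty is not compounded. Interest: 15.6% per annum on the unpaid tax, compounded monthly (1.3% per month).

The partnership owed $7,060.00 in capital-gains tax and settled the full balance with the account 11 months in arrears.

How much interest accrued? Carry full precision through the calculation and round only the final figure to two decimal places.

$1,077.83

Interest: $7,060.00 × ((1 + 0.013)^11 − 1) = $7,060.00 × 0.1526671… = $1,077.8298…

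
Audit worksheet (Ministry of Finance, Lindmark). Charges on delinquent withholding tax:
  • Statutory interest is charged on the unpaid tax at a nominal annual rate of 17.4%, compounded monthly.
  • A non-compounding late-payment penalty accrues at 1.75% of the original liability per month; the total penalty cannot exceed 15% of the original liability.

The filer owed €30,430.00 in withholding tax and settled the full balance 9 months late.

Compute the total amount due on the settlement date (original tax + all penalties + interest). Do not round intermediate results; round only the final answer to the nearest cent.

Penalty (uncapped): 9 × 1.75% × €30,430.00 = €4,792.73…; cap = 15% × €30,430.00 = €4,564.50 → penalty = €4,564.50
Interest (17.4%/yr ÷ 12 = 1.45%/month): €30,430.00 × ((1 + 0.0145)^9 − 1) = €4,209.4043…
Total = €30,430.00 + €4,564.5000 + €4,209.4043… = €39,203.90

€39,203.90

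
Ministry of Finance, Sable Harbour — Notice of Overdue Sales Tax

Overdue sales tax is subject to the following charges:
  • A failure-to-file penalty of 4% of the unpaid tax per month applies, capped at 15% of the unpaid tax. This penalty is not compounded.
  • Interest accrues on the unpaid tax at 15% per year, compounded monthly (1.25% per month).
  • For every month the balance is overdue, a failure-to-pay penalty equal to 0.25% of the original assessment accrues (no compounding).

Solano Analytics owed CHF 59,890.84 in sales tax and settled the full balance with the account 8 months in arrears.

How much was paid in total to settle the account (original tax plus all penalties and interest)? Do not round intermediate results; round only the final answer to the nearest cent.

Failure-to-file: 8 × 4% × CHF 59,890.84 = CHF 19,165.07…, capped at 15% × CHF 59,890.84 = CHF 8,983.63…
Failure-to-pay penalty: 8 × 0.25% × CHF 59,890.84 = CHF 1,197.82…
Interest: CHF 59,890.84 × ((1 + 0.0125)^8 − 1) = CHF 59,890.84 × 0.1044861… = CHF 6,257.7604…
Total = CHF 59,890.84 + CHF 10,181.4428 + CHF 6,257.7604… = CHF 76,330.04

CHF 76,330.04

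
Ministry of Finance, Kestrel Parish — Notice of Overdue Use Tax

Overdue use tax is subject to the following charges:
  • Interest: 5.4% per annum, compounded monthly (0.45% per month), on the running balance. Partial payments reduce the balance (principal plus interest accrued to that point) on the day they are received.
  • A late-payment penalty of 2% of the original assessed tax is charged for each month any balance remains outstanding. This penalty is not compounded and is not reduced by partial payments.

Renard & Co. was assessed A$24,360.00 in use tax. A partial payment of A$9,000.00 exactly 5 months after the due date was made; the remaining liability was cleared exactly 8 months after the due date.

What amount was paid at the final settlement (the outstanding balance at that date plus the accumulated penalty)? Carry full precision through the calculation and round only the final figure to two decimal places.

Balance at month 5: A$24,360.0000 × (1 + 0.0045)^5 = A$24,913.0551…
After A$9,000.00 payment: A$24,913.0551… − A$9,000.00 = A$15,913.0551…
Balance at month 8: A$15,913.0551… × (1 + 0.0045)^3 = A$16,128.8496…
Penalty: 8 × 2% × A$24,360.00 = A$3,897.60
Final settlement = outstanding balance + penalty = A$16,128.8496… + A$3,897.60 = A$20,026.45

A$20,026.45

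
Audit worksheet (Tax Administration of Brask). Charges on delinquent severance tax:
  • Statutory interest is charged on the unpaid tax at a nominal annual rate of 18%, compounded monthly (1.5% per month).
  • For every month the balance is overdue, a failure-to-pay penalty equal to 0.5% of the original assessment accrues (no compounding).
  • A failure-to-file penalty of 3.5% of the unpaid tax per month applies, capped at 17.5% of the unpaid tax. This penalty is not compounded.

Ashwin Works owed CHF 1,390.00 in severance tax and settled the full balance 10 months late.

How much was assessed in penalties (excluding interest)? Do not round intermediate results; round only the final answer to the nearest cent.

Failure-to-file: 10 × 3.5% × CHF 1,390.00 = CHF 486.50, capped at 17.5% × CHF 1,390.00 = CHF 243.25
Failure-to-pay penalty: 10 × 0.5% × CHF 1,390.00 = CHF 69.50
Total penalty = CHF 243.25 + CHF 69.50 = CHF 312.75

CHF 312.75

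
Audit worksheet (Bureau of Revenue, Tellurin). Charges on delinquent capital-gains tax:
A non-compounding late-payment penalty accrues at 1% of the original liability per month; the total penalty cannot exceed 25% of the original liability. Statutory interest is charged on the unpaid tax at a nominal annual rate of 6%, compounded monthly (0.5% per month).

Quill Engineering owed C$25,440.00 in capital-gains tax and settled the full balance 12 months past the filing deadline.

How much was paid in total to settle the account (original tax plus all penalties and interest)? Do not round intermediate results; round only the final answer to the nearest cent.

Penalty: 12 × 1% × C$25,440.00 = C$3,052.80 (below the 25% cap of C$6,360.00)
Interest: C$25,440.00 × ((1 + 0.005)^12 − 1) = C$25,440.00 × 0.0616778… = C$1,569.0835…
Total = C$25,440.00 + C$3,052.8000 + C$1,569.0835… = C$30,061.88

C$30,061.88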